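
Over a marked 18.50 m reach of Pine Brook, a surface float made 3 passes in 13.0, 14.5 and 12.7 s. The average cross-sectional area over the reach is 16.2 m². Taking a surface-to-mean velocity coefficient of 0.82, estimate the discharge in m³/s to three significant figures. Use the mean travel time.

t̄ = (13.0 + 14.5 + 12.7) / 3 = 13.4 s
v_surface = L / t̄ = 18.50 / 13.4 = 1.381 m/s
v_mean = 0.82 × 1.381 = 1.132 m/s
Q = A × v_mean = 16.2 × 1.132 = 18.34 m³/s

18.3 m³/s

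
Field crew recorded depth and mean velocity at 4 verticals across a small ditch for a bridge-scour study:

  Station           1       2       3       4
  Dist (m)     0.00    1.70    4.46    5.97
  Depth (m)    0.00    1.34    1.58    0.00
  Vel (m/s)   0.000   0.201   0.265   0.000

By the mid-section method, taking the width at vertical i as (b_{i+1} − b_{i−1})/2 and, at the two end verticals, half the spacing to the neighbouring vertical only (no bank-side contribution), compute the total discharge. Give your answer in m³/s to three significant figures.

1.49 m³/s

w_2 = (4.46 − 0.00)/2 = 2.23 m; q_2 = 0.201 × 1.34 × 2.23 = 0.6006 m³/s
w_3 = (5.97 − 1.70)/2 = 2.135 m; q_3 = 0.265 × 1.58 × 2.135 = 0.8939 m³/s
Stations 1, 4 contribute zero (depth or velocity is 0).
Q = Σ qᵢ = 1.495 m³/s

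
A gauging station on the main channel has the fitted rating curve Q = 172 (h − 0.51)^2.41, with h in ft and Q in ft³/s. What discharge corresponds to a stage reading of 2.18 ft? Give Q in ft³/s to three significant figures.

Q = 172 × (2.18 − 0.51)^2.41 = 172 × 1.67^2.41 = 591.9 ft³/s

592 ft³/s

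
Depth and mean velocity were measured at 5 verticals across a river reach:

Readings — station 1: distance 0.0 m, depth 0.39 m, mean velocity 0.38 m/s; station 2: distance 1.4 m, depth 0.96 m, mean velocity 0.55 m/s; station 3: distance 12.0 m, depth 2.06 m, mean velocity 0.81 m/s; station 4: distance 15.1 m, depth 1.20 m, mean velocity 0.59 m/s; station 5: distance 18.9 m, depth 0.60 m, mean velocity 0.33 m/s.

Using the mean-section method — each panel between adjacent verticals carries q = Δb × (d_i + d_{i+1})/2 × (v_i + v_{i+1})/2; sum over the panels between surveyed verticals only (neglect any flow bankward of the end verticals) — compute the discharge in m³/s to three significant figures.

16.4 m³/s

Panel 1-2: Δb = 1.4 m, d̄ = (0.39+0.96)/2 = 0.675, v̄ = (0.38+0.55)/2 = 0.465 → q = 1.4×0.675×0.465 = 0.4394 m³/s
Panel 2-3: Δb = 10.6 m, d̄ = (0.96+2.06)/2 = 1.51, v̄ = (0.55+0.81)/2 = 0.68 → q = 10.6×1.51×0.68 = 10.88 m³/s
Panel 3-4: Δb = 3.1 m, d̄ = (2.06+1.20)/2 = 1.63, v̄ = (0.81+0.59)/2 = 0.7 → q = 3.1×1.63×0.7 = 3.537 m³/s
Panel 4-5: Δb = 3.8 m, d̄ = (1.20+0.60)/2 = 0.9, v̄ = (0.59+0.33)/2 = 0.46 → q = 3.8×0.9×0.46 = 1.573 m³/s
Q = Σ q = 16.43 m³/s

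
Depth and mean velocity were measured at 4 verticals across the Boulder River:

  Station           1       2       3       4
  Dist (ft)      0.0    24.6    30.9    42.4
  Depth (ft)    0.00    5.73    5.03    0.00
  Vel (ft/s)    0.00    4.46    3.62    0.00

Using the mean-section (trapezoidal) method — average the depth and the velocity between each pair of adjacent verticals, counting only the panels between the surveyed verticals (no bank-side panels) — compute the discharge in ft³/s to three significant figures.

Panel 1-2: Δb = 24.6 ft, d̄ = (0.00+5.73)/2 = 2.865, v̄ = (0.00+4.46)/2 = 2.23 → q = 24.6×2.865×2.23 = 157.2 ft³/s
Panel 2-3: Δb = 6.3 ft, d̄ = (5.73+5.03)/2 = 5.38, v̄ = (4.46+3.62)/2 = 4.04 → q = 6.3×5.38×4.04 = 136.9 ft³/s
Panel 3-4: Δb = 11.5 ft, d̄ = (5.03+0.00)/2 = 2.515, v̄ = (3.62+0.00)/2 = 1.81 → q = 11.5×2.515×1.81 = 52.35 ft³/s
Q = Σ q = 346.4 ft³/s

346 ft³/s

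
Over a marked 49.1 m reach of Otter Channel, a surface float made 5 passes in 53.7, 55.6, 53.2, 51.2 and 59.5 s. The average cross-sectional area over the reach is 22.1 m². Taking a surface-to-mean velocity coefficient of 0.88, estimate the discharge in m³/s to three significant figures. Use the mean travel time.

17.5 m³/s

t̄ = (53.7 + 55.6 + 53.2 + 51.2 + 59.5) / 5 = 54.64 s
v_surface = L / t̄ = 49.1 / 54.64 = 0.8986 m/s
v_mean = 0.88 × 0.8986 = 0.7908 m/s
Q = A × v_mean = 22.1 × 0.7908 = 17.48 m³/s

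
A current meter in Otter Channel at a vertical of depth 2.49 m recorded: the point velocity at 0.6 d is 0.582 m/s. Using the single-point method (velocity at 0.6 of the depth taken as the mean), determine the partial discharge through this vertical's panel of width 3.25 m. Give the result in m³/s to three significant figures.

4.71 m³/s

v̄ = v₀.₆ = 0.582 m/s
q = v̄ × d × w = 0.5820 × 2.49 × 3.25 = 4.710 m³/s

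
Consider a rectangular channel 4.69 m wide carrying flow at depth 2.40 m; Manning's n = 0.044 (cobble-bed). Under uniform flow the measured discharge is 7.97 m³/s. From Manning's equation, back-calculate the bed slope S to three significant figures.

A = b·y = 4.69 × 2.40 = 11.26 m²
P = b + 2y = 4.69 + 2×2.40 = 9.490 m
R = A/P = 11.26/9.490 = 1.186 m
S = (Q·n / (1·A·R^(2/3)))² = (7.97×0.044 / (1×11.26×1.121))² = 0.0007731

0.000773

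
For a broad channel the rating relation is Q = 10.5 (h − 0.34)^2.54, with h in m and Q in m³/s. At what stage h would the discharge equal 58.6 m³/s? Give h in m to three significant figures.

h − h₀ = (Q/C)^(1/b) = (58.6/10.5)^(1/2.54) = 1.968 m
h = 0.34 + 1.968 = 2.308 m

2.31 m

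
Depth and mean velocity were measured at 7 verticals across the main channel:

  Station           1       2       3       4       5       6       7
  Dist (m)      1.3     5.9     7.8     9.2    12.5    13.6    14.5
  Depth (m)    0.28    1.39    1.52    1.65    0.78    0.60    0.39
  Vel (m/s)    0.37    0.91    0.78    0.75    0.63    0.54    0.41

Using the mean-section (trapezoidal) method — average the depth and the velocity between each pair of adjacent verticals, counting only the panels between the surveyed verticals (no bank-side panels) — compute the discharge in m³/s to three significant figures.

9.91 m³/s

Panel 1-2: Δb = 4.6 m, d̄ = (0.28+1.39)/2 = 0.835, v̄ = (0.37+0.91)/2 = 0.64 → q = 4.6×0.835×0.64 = 2.458 m³/s
Panel 2-3: Δb = 1.9 m, d̄ = (1.39+1.52)/2 = 1.455, v̄ = (0.91+0.78)/2 = 0.845 → q = 1.9×1.455×0.845 = 2.336 m³/s
Panel 3-4: Δb = 1.4 m, d̄ = (1.52+1.65)/2 = 1.585, v̄ = (0.78+0.75)/2 = 0.765 → q = 1.4×1.585×0.765 = 1.698 m³/s
Panel 4-5: Δb = 3.3 m, d̄ = (1.65+0.78)/2 = 1.215, v̄ = (0.75+0.63)/2 = 0.69 → q = 3.3×1.215×0.69 = 2.767 m³/s
Panel 5-6: Δb = 1.1 m, d̄ = (0.78+0.60)/2 = 0.69, v̄ = (0.63+0.54)/2 = 0.585 → q = 1.1×0.69×0.585 = 0.4440 m³/s
Panel 6-7: Δb = 0.9 m, d̄ = (0.60+0.39)/2 = 0.495, v̄ = (0.54+0.41)/2 = 0.475 → q = 0.9×0.495×0.475 = 0.2116 m³/s
Q = Σ q = 9.914 m³/s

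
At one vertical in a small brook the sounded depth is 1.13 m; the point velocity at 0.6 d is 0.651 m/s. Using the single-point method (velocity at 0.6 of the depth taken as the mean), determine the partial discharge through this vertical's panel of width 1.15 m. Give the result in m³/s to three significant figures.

v̄ = v₀.₆ = 0.651 m/s
q = v̄ × d × w = 0.6510 × 1.13 × 1.15 = 0.8460 m³/s

0.846 m³/s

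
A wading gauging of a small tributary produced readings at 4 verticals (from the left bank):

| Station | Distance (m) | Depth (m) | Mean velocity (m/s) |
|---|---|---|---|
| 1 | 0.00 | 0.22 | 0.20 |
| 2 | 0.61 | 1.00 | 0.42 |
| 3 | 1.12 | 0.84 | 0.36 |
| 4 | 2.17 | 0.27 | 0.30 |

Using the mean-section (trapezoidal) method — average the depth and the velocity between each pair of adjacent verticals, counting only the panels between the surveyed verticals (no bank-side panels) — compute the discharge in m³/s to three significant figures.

0.491 m³/s

Panel 1-2: Δb = 0.61 m, d̄ = (0.22+1.00)/2 = 0.61, v̄ = (0.20+0.42)/2 = 0.31 → q = 0.61×0.61×0.31 = 0.1154 m³/s
Panel 2-3: Δb = 0.51 m, d̄ = (1.00+0.84)/2 = 0.92, v̄ = (0.42+0.36)/2 = 0.39 → q = 0.51×0.92×0.39 = 0.1830 m³/s
Panel 3-4: Δb = 1.05 m, d̄ = (0.84+0.27)/2 = 0.555, v̄ = (0.36+0.30)/2 = 0.33 → q = 1.05×0.555×0.33 = 0.1923 m³/s
Q = Σ q = 0.4906 m³/s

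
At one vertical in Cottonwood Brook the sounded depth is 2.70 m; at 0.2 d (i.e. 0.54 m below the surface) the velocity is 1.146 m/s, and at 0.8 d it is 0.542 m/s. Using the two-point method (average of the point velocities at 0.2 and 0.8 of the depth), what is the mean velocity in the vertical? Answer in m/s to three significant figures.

0.844 m/s

v̄ = (1.146 + 0.542) / 2 = 0.8440 m/s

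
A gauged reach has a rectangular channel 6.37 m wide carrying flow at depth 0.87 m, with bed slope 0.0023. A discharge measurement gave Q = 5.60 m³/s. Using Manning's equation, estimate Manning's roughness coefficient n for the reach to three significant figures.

0.0368

A = b·y = 6.37 × 0.87 = 5.542 m²
P = b + 2y = 6.37 + 2×0.87 = 8.110 m
R = A/P = 5.542/8.110 = 0.6833 m
n = (1/Q)·A·R^(2/3)·S^(1/2) = (1/5.60) × 5.542 × 0.7758 × 0.04796 = 0.03682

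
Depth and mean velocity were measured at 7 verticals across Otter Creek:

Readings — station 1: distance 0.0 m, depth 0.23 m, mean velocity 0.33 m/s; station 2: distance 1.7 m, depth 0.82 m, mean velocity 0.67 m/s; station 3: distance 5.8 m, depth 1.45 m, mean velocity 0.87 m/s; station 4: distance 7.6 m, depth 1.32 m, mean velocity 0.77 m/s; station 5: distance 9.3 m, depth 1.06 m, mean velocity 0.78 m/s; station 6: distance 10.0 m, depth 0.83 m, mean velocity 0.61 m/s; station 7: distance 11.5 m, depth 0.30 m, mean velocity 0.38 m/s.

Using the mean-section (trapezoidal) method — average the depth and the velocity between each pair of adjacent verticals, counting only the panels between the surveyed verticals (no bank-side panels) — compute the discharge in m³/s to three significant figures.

8.52 m³/s

Panel 1-2: Δb = 1.7 m, d̄ = (0.23+0.82)/2 = 0.525, v̄ = (0.33+0.67)/2 = 0.5 → q = 1.7×0.525×0.5 = 0.4463 m³/s
Panel 2-3: Δb = 4.1 m, d̄ = (0.82+1.45)/2 = 1.135, v̄ = (0.67+0.87)/2 = 0.77 → q = 4.1×1.135×0.77 = 3.583 m³/s
Panel 3-4: Δb = 1.8 m, d̄ = (1.45+1.32)/2 = 1.385, v̄ = (0.87+0.77)/2 = 0.82 → q = 1.8×1.385×0.82 = 2.044 m³/s
Panel 4-5: Δb = 1.7 m, d̄ = (1.32+1.06)/2 = 1.19, v̄ = (0.77+0.78)/2 = 0.775 → q = 1.7×1.19×0.775 = 1.568 m³/s
Panel 5-6: Δb = 0.7 m, d̄ = (1.06+0.83)/2 = 0.945, v̄ = (0.78+0.61)/2 = 0.695 → q = 0.7×0.945×0.695 = 0.4597 m³/s
Panel 6-7: Δb = 1.5 m, d̄ = (0.83+0.30)/2 = 0.565, v̄ = (0.61+0.38)/2 = 0.495 → q = 1.5×0.565×0.495 = 0.4195 m³/s
Q = Σ q = 8.521 m³/s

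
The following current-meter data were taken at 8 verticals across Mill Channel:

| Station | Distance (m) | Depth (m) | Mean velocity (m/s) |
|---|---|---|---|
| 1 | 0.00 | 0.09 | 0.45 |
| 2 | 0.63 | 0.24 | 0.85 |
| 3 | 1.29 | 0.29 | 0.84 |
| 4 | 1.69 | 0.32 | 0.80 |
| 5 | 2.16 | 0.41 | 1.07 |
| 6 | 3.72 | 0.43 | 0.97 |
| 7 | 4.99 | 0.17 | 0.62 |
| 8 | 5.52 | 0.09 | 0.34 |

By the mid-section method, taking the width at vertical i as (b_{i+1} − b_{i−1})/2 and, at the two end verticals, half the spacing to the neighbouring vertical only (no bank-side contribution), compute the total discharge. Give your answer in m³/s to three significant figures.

w_1 = (0.63 − 0.00)/2 = 0.315 m; q_1 = 0.45 × 0.09 × 0.315 = 0.01276 m³/s
w_2 = (1.29 − 0.00)/2 = 0.645 m; q_2 = 0.85 × 0.24 × 0.645 = 0.1316 m³/s
w_3 = (1.69 − 0.63)/2 = 0.53 m; q_3 = 0.84 × 0.29 × 0.53 = 0.1291 m³/s
w_4 = (2.16 − 1.29)/2 = 0.435 m; q_4 = 0.80 × 0.32 × 0.435 = 0.1114 m³/s
w_5 = (3.72 − 1.69)/2 = 1.015 m; q_5 = 1.07 × 0.41 × 1.015 = 0.4453 m³/s
w_6 = (4.99 − 2.16)/2 = 1.415 m; q_6 = 0.97 × 0.43 × 1.415 = 0.5902 m³/s
w_7 = (5.52 − 3.72)/2 = 0.9 m; q_7 = 0.62 × 0.17 × 0.9 = 0.09486 m³/s
w_8 = (5.52 − 4.99)/2 = 0.265 m; q_8 = 0.34 × 0.09 × 0.265 = 0.008109 m³/s
Q = Σ qᵢ = 1.523 m³/s

1.52 m³/s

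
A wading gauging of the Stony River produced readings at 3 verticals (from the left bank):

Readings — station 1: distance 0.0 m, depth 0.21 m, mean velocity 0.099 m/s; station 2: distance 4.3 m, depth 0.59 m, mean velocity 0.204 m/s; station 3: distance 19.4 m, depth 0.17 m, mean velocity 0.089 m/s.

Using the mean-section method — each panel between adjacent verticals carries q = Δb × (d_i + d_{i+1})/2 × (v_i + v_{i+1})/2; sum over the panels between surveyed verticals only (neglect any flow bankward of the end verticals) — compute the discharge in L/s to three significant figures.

1100 L/s

Panel 1-2: Δb = 4.3 m, d̄ = (0.21+0.59)/2 = 0.4, v̄ = (0.099+0.204)/2 = 0.1515 → q = 4.3×0.4×0.1515 = 0.2606 m³/s
Panel 2-3: Δb = 15.1 m, d̄ = (0.59+0.17)/2 = 0.38, v̄ = (0.204+0.089)/2 = 0.1465 → q = 15.1×0.38×0.1465 = 0.8406 m³/s
Q = Σ q = 1.101 m³/s
= 1.101 × 1000 = 1101 L/s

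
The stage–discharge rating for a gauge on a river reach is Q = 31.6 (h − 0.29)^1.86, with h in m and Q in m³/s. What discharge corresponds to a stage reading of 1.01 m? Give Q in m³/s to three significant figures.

17.2 m³/s

Q = 31.6 × (1.01 − 0.29)^1.86 = 31.6 × 0.72^1.86 = 17.15 m³/s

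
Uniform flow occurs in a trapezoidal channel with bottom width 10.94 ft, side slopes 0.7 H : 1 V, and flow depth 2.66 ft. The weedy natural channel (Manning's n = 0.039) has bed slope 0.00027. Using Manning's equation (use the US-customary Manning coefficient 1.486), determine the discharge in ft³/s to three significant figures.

A = (b + z·y)·y = (10.94 + 0.7×2.66)×2.66 = 34.05 ft²
P = b + 2y√(1+z²) = 10.94 + 2×2.66×√(1+0.7²) = 17.43 ft
R = A/P = 34.05/17.43 = 1.953 ft
Q = (1.486/n)·A·R^(2/3)·S^(1/2) = (1.486/0.039) × 34.05 × 1.953^(2/3) × 0.00027^(1/2) = 33.31 ft³/s

33.3 ft³/s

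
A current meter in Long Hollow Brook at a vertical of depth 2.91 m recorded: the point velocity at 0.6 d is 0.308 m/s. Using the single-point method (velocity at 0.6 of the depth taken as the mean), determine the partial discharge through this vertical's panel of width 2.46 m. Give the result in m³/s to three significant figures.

2.20 m³/s

v̄ = v₀.₆ = 0.308 m/s
q = v̄ × d × w = 0.3080 × 2.91 × 2.46 = 2.205 m³/s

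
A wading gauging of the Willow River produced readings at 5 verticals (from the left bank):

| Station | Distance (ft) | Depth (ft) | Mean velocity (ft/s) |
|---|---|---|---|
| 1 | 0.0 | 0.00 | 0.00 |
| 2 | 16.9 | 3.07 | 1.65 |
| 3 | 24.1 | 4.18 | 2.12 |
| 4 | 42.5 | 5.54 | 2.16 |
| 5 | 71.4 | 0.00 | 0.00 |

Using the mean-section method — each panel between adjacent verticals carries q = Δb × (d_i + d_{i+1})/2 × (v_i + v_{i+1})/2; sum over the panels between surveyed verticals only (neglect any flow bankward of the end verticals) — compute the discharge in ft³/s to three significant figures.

Panel 1-2: Δb = 16.9 ft, d̄ = (0.00+3.07)/2 = 1.535, v̄ = (0.00+1.65)/2 = 0.825 → q = 16.9×1.535×0.825 = 21.40 ft³/s
Panel 2-3: Δb = 7.2 ft, d̄ = (3.07+4.18)/2 = 3.625, v̄ = (1.65+2.12)/2 = 1.885 → q = 7.2×3.625×1.885 = 49.20 ft³/s
Panel 3-4: Δb = 18.4 ft, d̄ = (4.18+5.54)/2 = 4.86, v̄ = (2.12+2.16)/2 = 2.14 → q = 18.4×4.86×2.14 = 191.4 ft³/s
Panel 4-5: Δb = 28.9 ft, d̄ = (5.54+0.00)/2 = 2.77, v̄ = (2.16+0.00)/2 = 1.08 → q = 28.9×2.77×1.08 = 86.46 ft³/s
Q = Σ q = 348.4 ft³/s

348 ft³/s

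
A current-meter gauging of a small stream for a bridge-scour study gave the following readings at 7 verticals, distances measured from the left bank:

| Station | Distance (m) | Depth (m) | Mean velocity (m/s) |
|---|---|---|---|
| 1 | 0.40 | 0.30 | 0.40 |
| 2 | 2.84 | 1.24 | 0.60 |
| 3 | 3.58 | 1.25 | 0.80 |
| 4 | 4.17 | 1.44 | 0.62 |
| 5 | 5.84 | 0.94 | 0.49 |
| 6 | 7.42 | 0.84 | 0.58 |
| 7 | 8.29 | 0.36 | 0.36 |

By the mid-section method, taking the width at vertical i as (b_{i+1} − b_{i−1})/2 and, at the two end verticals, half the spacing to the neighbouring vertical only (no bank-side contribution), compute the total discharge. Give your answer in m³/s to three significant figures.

w_1 = (2.84 − 0.40)/2 = 1.22 m; q_1 = 0.40 × 0.30 × 1.22 = 0.1464 m³/s
w_2 = (3.58 − 0.40)/2 = 1.59 m; q_2 = 0.60 × 1.24 × 1.59 = 1.183 m³/s
w_3 = (4.17 − 2.84)/2 = 0.665 m; q_3 = 0.80 × 1.25 × 0.665 = 0.6650 m³/s
w_4 = (5.84 − 3.58)/2 = 1.13 m; q_4 = 0.62 × 1.44 × 1.13 = 1.009 m³/s
w_5 = (7.42 − 4.17)/2 = 1.625 m; q_5 = 0.49 × 0.94 × 1.625 = 0.7485 m³/s
w_6 = (8.29 − 5.84)/2 = 1.225 m; q_6 = 0.58 × 0.84 × 1.225 = 0.5968 m³/s
w_7 = (8.29 − 7.42)/2 = 0.435 m; q_7 = 0.36 × 0.36 × 0.435 = 0.05638 m³/s
Q = Σ qᵢ = 4.405 m³/s

4.40 m³/s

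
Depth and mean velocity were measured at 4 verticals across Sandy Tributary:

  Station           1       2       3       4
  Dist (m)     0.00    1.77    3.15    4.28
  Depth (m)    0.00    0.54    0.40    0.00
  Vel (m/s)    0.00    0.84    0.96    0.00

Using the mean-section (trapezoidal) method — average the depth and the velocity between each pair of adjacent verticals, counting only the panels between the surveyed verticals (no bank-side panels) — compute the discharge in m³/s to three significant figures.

Panel 1-2: Δb = 1.77 m, d̄ = (0.00+0.54)/2 = 0.27, v̄ = (0.00+0.84)/2 = 0.42 → q = 1.77×0.27×0.42 = 0.2007 m³/s
Panel 2-3: Δb = 1.38 m, d̄ = (0.54+0.40)/2 = 0.47, v̄ = (0.84+0.96)/2 = 0.9 → q = 1.38×0.47×0.9 = 0.5837 m³/s
Panel 3-4: Δb = 1.13 m, d̄ = (0.40+0.00)/2 = 0.2, v̄ = (0.96+0.00)/2 = 0.48 → q = 1.13×0.2×0.48 = 0.1085 m³/s
Q = Σ q = 0.8929 m³/s

0.893 m³/s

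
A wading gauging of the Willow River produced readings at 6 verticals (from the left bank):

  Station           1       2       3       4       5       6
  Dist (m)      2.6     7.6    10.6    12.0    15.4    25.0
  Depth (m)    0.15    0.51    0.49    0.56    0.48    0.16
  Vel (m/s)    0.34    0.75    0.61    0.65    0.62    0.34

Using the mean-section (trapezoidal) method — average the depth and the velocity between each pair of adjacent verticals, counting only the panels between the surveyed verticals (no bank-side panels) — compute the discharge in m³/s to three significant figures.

4.98 m³/s

Panel 1-2: Δb = 5 m, d̄ = (0.15+0.51)/2 = 0.33, v̄ = (0.34+0.75)/2 = 0.545 → q = 5×0.33×0.545 = 0.8993 m³/s
Panel 2-3: Δb = 3 m, d̄ = (0.51+0.49)/2 = 0.5, v̄ = (0.75+0.61)/2 = 0.68 → q = 3×0.5×0.68 = 1.020 m³/s
Panel 3-4: Δb = 1.4 m, d̄ = (0.49+0.56)/2 = 0.525, v̄ = (0.61+0.65)/2 = 0.63 → q = 1.4×0.525×0.63 = 0.4631 m³/s
Panel 4-5: Δb = 3.4 m, d̄ = (0.56+0.48)/2 = 0.52, v̄ = (0.65+0.62)/2 = 0.635 → q = 3.4×0.52×0.635 = 1.123 m³/s
Panel 5-6: Δb = 9.6 m, d̄ = (0.48+0.16)/2 = 0.32, v̄ = (0.62+0.34)/2 = 0.48 → q = 9.6×0.32×0.48 = 1.475 m³/s
Q = Σ q = 4.980 m³/s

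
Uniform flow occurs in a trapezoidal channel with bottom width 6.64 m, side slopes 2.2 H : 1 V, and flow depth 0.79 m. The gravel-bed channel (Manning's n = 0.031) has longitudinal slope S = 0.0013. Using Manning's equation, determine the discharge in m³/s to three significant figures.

5.67 m³/s

A = (b + z·y)·y = (6.64 + 2.2×0.79)×0.79 = 6.619 m²
P = b + 2y√(1+z²) = 6.64 + 2×0.79×√(1+2.2²) = 10.46 m
R = A/P = 6.619/10.46 = 0.6329 m
Q = (1/n)·A·R^(2/3)·S^(1/2) = (1/0.031) × 6.619 × 0.6329^(2/3) × 0.0013^(1/2) = 5.674 m³/s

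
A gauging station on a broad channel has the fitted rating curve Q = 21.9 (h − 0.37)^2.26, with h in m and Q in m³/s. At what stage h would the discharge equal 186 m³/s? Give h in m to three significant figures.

2.95 m

h − h₀ = (Q/C)^(1/b) = (186/21.9)^(1/2.26) = 2.577 m
h = 0.37 + 2.577 = 2.947 m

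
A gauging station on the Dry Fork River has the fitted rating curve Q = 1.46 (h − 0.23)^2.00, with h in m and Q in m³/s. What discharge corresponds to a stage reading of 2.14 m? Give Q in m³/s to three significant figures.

5.33 m³/s

Q = 1.46 × (2.14 − 0.23)^2.00 = 1.46 × 1.91^2.00 = 5.326 m³/s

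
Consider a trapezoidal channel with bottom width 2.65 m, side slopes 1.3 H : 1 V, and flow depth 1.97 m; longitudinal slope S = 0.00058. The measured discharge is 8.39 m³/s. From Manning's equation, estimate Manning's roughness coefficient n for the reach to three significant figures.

0.0319

A = (b + z·y)·y = (2.65 + 1.3×1.97)×1.97 = 10.27 m²
P = b + 2y√(1+z²) = 2.65 + 2×1.97×√(1+1.3²) = 9.112 m
R = A/P = 10.27/9.112 = 1.127 m
n = (1/Q)·A·R^(2/3)·S^(1/2) = (1/8.39) × 10.27 × 1.083 × 0.02408 = 0.03190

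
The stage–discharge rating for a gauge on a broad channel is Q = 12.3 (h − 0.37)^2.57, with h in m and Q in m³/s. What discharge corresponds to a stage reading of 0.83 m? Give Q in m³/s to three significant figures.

1.67 m³/s

Q = 12.3 × (0.83 − 0.37)^2.57 = 12.3 × 0.46^2.57 = 1.672 m³/s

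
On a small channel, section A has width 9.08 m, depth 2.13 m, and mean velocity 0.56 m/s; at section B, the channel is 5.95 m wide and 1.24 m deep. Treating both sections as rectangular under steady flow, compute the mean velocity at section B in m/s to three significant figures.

1.47 m/s

Q = A₁V₁ = (9.08×2.13) × 0.56 = 10.83 m³/s
A₂ = 5.95 × 1.24 = 7.378 m²
V₂ = Q/A₂ = 10.83/7.378 = 1.468 m/s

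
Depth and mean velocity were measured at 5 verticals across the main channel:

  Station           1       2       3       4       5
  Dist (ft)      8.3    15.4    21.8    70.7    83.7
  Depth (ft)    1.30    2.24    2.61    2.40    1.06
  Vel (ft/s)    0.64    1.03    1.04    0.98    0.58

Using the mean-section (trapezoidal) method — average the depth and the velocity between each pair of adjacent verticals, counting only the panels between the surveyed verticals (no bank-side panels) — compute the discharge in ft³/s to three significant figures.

Panel 1-2: Δb = 7.1 ft, d̄ = (1.30+2.24)/2 = 1.77, v̄ = (0.64+1.03)/2 = 0.835 → q = 7.1×1.77×0.835 = 10.49 ft³/s
Panel 2-3: Δb = 6.4 ft, d̄ = (2.24+2.61)/2 = 2.425, v̄ = (1.03+1.04)/2 = 1.035 → q = 6.4×2.425×1.035 = 16.06 ft³/s
Panel 3-4: Δb = 48.9 ft, d̄ = (2.61+2.40)/2 = 2.505, v̄ = (1.04+0.98)/2 = 1.01 → q = 48.9×2.505×1.01 = 123.7 ft³/s
Panel 4-5: Δb = 13 ft, d̄ = (2.40+1.06)/2 = 1.73, v̄ = (0.98+0.58)/2 = 0.78 → q = 13×1.73×0.78 = 17.54 ft³/s
Q = Σ q = 167.8 ft³/s

168 ft³/s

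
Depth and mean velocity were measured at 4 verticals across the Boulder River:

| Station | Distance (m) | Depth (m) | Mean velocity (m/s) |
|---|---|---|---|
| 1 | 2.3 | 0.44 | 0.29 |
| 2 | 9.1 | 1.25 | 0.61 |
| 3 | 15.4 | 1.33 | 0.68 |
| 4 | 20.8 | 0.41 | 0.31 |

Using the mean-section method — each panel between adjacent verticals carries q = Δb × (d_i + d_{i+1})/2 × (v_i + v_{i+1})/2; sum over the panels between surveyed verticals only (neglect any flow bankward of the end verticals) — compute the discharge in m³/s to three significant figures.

10.2 m³/s

Panel 1-2: Δb = 6.8 m, d̄ = (0.44+1.25)/2 = 0.845, v̄ = (0.29+0.61)/2 = 0.45 → q = 6.8×0.845×0.45 = 2.586 m³/s
Panel 2-3: Δb = 6.3 m, d̄ = (1.25+1.33)/2 = 1.29, v̄ = (0.61+0.68)/2 = 0.645 → q = 6.3×1.29×0.645 = 5.242 m³/s
Panel 3-4: Δb = 5.4 m, d̄ = (1.33+0.41)/2 = 0.87, v̄ = (0.68+0.31)/2 = 0.495 → q = 5.4×0.87×0.495 = 2.326 m³/s
Q = Σ q = 10.15 m³/s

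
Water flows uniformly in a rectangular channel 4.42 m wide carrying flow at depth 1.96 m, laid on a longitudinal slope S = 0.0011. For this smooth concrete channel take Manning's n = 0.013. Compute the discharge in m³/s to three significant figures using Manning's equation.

A = b·y = 4.42 × 1.96 = 8.663 m²
P = b + 2y = 4.42 + 2×1.96 = 8.340 m
R = A/P = 8.663/8.340 = 1.039 m
Q = (1/n)·A·R^(2/3)·S^(1/2) = (1/0.013) × 8.663 × 1.039^(2/3) × 0.0011^(1/2) = 22.67 m³/s

22.7 m³/s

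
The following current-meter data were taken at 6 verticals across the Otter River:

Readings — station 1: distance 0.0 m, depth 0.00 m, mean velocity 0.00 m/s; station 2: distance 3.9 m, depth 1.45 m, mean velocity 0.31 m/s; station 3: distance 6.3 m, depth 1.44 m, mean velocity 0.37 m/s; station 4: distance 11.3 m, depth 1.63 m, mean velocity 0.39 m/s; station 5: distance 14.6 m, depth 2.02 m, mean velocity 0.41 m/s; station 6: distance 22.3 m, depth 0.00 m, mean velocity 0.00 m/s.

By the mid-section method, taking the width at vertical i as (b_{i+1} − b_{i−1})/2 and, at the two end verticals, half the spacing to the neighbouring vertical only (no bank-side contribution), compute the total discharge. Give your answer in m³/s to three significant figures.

w_2 = (6.3 − 0.0)/2 = 3.15 m; q_2 = 0.31 × 1.45 × 3.15 = 1.416 m³/s
w_3 = (11.3 − 3.9)/2 = 3.7 m; q_3 = 0.37 × 1.44 × 3.7 = 1.971 m³/s
w_4 = (14.6 − 6.3)/2 = 4.15 m; q_4 = 0.39 × 1.63 × 4.15 = 2.638 m³/s
w_5 = (22.3 − 11.3)/2 = 5.5 m; q_5 = 0.41 × 2.02 × 5.5 = 4.555 m³/s
Stations 1, 6 contribute zero (depth or velocity is 0).
Q = Σ qᵢ = 10.58 m³/s

10.6 m³/s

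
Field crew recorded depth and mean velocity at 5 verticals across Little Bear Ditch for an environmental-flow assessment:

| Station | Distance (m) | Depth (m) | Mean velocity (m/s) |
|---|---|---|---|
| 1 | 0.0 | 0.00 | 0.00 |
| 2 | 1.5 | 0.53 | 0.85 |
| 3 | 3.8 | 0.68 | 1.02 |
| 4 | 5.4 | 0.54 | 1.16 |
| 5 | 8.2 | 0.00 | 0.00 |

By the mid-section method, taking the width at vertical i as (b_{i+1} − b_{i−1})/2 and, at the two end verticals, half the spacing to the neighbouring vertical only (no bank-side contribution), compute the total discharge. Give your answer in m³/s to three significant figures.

w_2 = (3.8 − 0.0)/2 = 1.9 m; q_2 = 0.85 × 0.53 × 1.9 = 0.8560 m³/s
w_3 = (5.4 − 1.5)/2 = 1.95 m; q_3 = 1.02 × 0.68 × 1.95 = 1.353 m³/s
w_4 = (8.2 − 3.8)/2 = 2.2 m; q_4 = 1.16 × 0.54 × 2.2 = 1.378 m³/s
Stations 1, 5 contribute zero (depth or velocity is 0).
Q = Σ qᵢ = 3.587 m³/s

3.59 m³/s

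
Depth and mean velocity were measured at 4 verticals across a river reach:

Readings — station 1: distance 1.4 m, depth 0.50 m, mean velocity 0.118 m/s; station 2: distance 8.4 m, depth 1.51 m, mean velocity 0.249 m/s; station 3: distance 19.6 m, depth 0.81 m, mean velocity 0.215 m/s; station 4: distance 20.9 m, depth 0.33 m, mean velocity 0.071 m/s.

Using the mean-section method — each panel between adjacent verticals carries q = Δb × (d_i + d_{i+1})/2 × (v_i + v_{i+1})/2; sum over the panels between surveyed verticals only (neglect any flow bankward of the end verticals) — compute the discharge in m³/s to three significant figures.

Panel 1-2: Δb = 7 m, d̄ = (0.50+1.51)/2 = 1.005, v̄ = (0.118+0.249)/2 = 0.1835 → q = 7×1.005×0.1835 = 1.291 m³/s
Panel 2-3: Δb = 11.2 m, d̄ = (1.51+0.81)/2 = 1.16, v̄ = (0.249+0.215)/2 = 0.232 → q = 11.2×1.16×0.232 = 3.014 m³/s
Panel 3-4: Δb = 1.3 m, d̄ = (0.81+0.33)/2 = 0.57, v̄ = (0.215+0.071)/2 = 0.143 → q = 1.3×0.57×0.143 = 0.1060 m³/s
Q = Σ q = 4.411 m³/s

4.41 m³/s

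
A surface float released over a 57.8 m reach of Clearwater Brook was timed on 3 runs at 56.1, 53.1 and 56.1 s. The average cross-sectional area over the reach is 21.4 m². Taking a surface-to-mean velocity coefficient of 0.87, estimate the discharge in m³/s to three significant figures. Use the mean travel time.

t̄ = (56.1 + 53.1 + 56.1) / 3 = 55.1 s
v_surface = L / t̄ = 57.8 / 55.1 = 1.049 m/s
v_mean = 0.87 × 1.049 = 0.9126 m/s
Q = A × v_mean = 21.4 × 0.9126 = 19.53 m³/s

19.5 m³/s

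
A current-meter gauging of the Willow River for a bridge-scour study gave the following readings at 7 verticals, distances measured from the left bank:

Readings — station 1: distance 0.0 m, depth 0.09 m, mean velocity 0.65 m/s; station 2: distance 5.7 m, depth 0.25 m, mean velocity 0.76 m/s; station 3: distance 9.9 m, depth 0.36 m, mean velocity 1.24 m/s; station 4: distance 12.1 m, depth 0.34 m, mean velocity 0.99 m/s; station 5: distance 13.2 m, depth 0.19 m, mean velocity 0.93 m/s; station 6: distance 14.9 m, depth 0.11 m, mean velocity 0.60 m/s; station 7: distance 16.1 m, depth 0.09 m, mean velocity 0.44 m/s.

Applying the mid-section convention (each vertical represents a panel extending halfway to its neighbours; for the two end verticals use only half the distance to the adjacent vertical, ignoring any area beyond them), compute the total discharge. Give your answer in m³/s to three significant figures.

3.46 m³/s

w_1 = (5.7 − 0.0)/2 = 2.85 m; q_1 = 0.65 × 0.09 × 2.85 = 0.1667 m³/s
w_2 = (9.9 − 0.0)/2 = 4.95 m; q_2 = 0.76 × 0.25 × 4.95 = 0.9405 m³/s
w_3 = (12.1 − 5.7)/2 = 3.2 m; q_3 = 1.24 × 0.36 × 3.2 = 1.428 m³/s
w_4 = (13.2 − 9.9)/2 = 1.65 m; q_4 = 0.99 × 0.34 × 1.65 = 0.5554 m³/s
w_5 = (14.9 − 12.1)/2 = 1.4 m; q_5 = 0.93 × 0.19 × 1.4 = 0.2474 m³/s
w_6 = (16.1 − 13.2)/2 = 1.45 m; q_6 = 0.60 × 0.11 × 1.45 = 0.09570 m³/s
w_7 = (16.1 − 14.9)/2 = 0.6 m; q_7 = 0.44 × 0.09 × 0.6 = 0.02376 m³/s
Q = Σ qᵢ = 3.458 m³/s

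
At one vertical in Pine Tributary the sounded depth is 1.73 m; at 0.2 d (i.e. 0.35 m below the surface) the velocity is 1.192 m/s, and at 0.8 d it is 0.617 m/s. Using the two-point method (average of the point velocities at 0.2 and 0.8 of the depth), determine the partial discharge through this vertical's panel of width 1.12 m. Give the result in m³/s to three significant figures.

1.75 m³/s

v̄ = (1.192 + 0.617) / 2 = 0.9045 m/s
q = v̄ × d × w = 0.9045 × 1.73 × 1.12 = 1.753 m³/s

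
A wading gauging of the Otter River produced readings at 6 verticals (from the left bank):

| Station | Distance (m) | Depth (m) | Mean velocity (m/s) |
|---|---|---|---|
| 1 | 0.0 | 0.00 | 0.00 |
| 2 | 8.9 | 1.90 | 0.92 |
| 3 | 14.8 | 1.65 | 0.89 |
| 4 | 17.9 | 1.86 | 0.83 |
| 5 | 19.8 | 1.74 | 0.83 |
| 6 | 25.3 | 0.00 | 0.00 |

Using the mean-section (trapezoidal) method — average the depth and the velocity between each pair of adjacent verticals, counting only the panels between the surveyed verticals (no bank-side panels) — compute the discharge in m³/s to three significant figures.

Panel 1-2: Δb = 8.9 m, d̄ = (0.00+1.90)/2 = 0.95, v̄ = (0.00+0.92)/2 = 0.46 → q = 8.9×0.95×0.46 = 3.889 m³/s
Panel 2-3: Δb = 5.9 m, d̄ = (1.90+1.65)/2 = 1.775, v̄ = (0.92+0.89)/2 = 0.905 → q = 5.9×1.775×0.905 = 9.478 m³/s
Panel 3-4: Δb = 3.1 m, d̄ = (1.65+1.86)/2 = 1.755, v̄ = (0.89+0.83)/2 = 0.86 → q = 3.1×1.755×0.86 = 4.679 m³/s
Panel 4-5: Δb = 1.9 m, d̄ = (1.86+1.74)/2 = 1.8, v̄ = (0.83+0.83)/2 = 0.83 → q = 1.9×1.8×0.83 = 2.839 m³/s
Panel 5-6: Δb = 5.5 m, d̄ = (1.74+0.00)/2 = 0.87, v̄ = (0.83+0.00)/2 = 0.415 → q = 5.5×0.87×0.415 = 1.986 m³/s
Q = Σ q = 22.87 m³/s

22.9 m³/s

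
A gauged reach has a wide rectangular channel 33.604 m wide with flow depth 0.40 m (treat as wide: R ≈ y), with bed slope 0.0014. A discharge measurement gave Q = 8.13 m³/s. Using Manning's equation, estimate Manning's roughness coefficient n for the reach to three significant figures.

A = b·y = 33.604 × 0.40 = 13.44 m²
Wide channel: R ≈ y = 0.40 m
n = (1/Q)·A·R^(2/3)·S^(1/2) = (1/8.13) × 13.44 × 0.5429 × 0.03742 = 0.03358

0.0336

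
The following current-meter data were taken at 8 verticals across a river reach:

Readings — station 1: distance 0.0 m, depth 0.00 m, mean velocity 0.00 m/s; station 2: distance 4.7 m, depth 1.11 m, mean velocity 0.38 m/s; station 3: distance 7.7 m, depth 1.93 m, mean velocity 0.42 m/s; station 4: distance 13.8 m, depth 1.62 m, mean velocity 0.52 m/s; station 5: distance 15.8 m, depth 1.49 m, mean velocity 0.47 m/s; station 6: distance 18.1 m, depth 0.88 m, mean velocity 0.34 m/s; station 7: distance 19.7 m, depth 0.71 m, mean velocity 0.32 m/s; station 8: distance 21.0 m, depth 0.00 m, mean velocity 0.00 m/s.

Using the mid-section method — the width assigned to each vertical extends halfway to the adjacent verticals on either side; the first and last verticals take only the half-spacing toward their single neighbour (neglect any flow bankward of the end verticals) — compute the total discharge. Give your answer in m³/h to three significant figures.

40100 m³/h

w_2 = (7.7 − 0.0)/2 = 3.85 m; q_2 = 0.38 × 1.11 × 3.85 = 1.624 m³/s
w_3 = (13.8 − 4.7)/2 = 4.55 m; q_3 = 0.42 × 1.93 × 4.55 = 3.688 m³/s
w_4 = (15.8 − 7.7)/2 = 4.05 m; q_4 = 0.52 × 1.62 × 4.05 = 3.412 m³/s
w_5 = (18.1 − 13.8)/2 = 2.15 m; q_5 = 0.47 × 1.49 × 2.15 = 1.506 m³/s
w_6 = (19.7 − 15.8)/2 = 1.95 m; q_6 = 0.34 × 0.88 × 1.95 = 0.5834 m³/s
w_7 = (21.0 − 18.1)/2 = 1.45 m; q_7 = 0.32 × 0.71 × 1.45 = 0.3294 m³/s
Stations 1, 8 contribute zero (depth or velocity is 0).
Q = Σ qᵢ = 11.14 m³/s
= 11.14 × 3600 = 40110 m³/h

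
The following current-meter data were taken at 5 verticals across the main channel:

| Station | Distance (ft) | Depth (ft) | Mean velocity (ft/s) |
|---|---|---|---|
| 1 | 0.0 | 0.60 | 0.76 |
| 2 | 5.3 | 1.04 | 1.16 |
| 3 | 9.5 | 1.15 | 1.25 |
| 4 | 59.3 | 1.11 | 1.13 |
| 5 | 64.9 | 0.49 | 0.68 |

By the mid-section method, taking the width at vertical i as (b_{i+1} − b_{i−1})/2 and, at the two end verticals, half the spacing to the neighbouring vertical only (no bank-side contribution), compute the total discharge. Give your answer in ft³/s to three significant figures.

81.4 ft³/s

w_1 = (5.3 − 0.0)/2 = 2.65 ft; q_1 = 0.76 × 0.60 × 2.65 = 1.208 ft³/s
w_2 = (9.5 − 0.0)/2 = 4.75 ft; q_2 = 1.16 × 1.04 × 4.75 = 5.730 ft³/s
w_3 = (59.3 − 5.3)/2 = 27 ft; q_3 = 1.25 × 1.15 × 27 = 38.81 ft³/s
w_4 = (64.9 − 9.5)/2 = 27.7 ft; q_4 = 1.13 × 1.11 × 27.7 = 34.74 ft³/s
w_5 = (64.9 − 59.3)/2 = 2.8 ft; q_5 = 0.68 × 0.49 × 2.8 = 0.9330 ft³/s
Q = Σ qᵢ = 81.43 ft³/s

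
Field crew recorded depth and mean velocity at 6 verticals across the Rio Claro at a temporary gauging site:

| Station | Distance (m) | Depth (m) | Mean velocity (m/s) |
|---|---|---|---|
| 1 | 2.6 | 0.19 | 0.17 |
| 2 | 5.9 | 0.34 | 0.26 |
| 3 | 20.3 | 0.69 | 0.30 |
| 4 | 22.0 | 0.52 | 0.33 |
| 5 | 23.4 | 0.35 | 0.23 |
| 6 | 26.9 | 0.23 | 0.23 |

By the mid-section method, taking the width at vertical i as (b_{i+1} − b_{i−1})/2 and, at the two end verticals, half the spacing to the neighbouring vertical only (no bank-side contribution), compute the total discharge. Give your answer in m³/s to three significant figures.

w_1 = (5.9 − 2.6)/2 = 1.65 m; q_1 = 0.17 × 0.19 × 1.65 = 0.05330 m³/s
w_2 = (20.3 − 2.6)/2 = 8.85 m; q_2 = 0.26 × 0.34 × 8.85 = 0.7823 m³/s
w_3 = (22.0 − 5.9)/2 = 8.05 m; q_3 = 0.30 × 0.69 × 8.05 = 1.666 m³/s
w_4 = (23.4 − 20.3)/2 = 1.55 m; q_4 = 0.33 × 0.52 × 1.55 = 0.2660 m³/s
w_5 = (26.9 − 22.0)/2 = 2.45 m; q_5 = 0.23 × 0.35 × 2.45 = 0.1972 m³/s
w_6 = (26.9 − 23.4)/2 = 1.75 m; q_6 = 0.23 × 0.23 × 1.75 = 0.09258 m³/s
Q = Σ qᵢ = 3.058 m³/s

3.06 m³/s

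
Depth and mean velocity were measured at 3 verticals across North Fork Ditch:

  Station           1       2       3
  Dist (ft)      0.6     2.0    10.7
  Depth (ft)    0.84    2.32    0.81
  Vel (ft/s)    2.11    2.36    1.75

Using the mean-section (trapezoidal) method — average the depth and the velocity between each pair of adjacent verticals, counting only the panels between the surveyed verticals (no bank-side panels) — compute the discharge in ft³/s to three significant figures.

Panel 1-2: Δb = 1.4 ft, d̄ = (0.84+2.32)/2 = 1.58, v̄ = (2.11+2.36)/2 = 2.235 → q = 1.4×1.58×2.235 = 4.944 ft³/s
Panel 2-3: Δb = 8.7 ft, d̄ = (2.32+0.81)/2 = 1.565, v̄ = (2.36+1.75)/2 = 2.055 → q = 8.7×1.565×2.055 = 27.98 ft³/s
Q = Σ q = 32.92 ft³/s

32.9 ft³/s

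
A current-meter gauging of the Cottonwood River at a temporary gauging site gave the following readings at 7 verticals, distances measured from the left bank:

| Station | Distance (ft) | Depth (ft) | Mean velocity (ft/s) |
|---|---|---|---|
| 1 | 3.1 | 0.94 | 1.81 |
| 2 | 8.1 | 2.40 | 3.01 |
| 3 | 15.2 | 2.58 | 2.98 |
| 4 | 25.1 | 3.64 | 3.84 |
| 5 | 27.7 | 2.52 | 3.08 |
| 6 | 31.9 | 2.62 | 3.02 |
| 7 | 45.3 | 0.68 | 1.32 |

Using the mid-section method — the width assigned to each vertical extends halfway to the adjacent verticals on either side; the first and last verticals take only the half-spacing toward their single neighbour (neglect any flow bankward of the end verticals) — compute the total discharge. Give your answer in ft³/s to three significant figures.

w_1 = (8.1 − 3.1)/2 = 2.5 ft; q_1 = 1.81 × 0.94 × 2.5 = 4.254 ft³/s
w_2 = (15.2 − 3.1)/2 = 6.05 ft; q_2 = 3.01 × 2.40 × 6.05 = 43.71 ft³/s
w_3 = (25.1 − 8.1)/2 = 8.5 ft; q_3 = 2.98 × 2.58 × 8.5 = 65.35 ft³/s
w_4 = (27.7 − 15.2)/2 = 6.25 ft; q_4 = 3.84 × 3.64 × 6.25 = 87.36 ft³/s
w_5 = (31.9 − 25.1)/2 = 3.4 ft; q_5 = 3.08 × 2.52 × 3.4 = 26.39 ft³/s
w_6 = (45.3 − 27.7)/2 = 8.8 ft; q_6 = 3.02 × 2.62 × 8.8 = 69.63 ft³/s
w_7 = (45.3 − 31.9)/2 = 6.7 ft; q_7 = 1.32 × 0.68 × 6.7 = 6.014 ft³/s
Q = Σ qᵢ = 302.7 ft³/s

303 ft³/s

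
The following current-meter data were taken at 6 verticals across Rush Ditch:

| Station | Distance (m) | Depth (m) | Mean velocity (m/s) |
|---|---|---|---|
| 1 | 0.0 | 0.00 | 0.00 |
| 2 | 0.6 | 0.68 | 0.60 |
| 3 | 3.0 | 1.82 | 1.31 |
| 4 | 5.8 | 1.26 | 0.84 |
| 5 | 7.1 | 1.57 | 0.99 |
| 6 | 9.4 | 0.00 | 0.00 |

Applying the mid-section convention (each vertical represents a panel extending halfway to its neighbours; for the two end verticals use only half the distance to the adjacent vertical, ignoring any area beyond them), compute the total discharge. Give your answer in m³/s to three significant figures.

11.8 m³/s

w_2 = (3.0 − 0.0)/2 = 1.5 m; q_2 = 0.60 × 0.68 × 1.5 = 0.6120 m³/s
w_3 = (5.8 − 0.6)/2 = 2.6 m; q_3 = 1.31 × 1.82 × 2.6 = 6.199 m³/s
w_4 = (7.1 − 3.0)/2 = 2.05 m; q_4 = 0.84 × 1.26 × 2.05 = 2.170 m³/s
w_5 = (9.4 − 5.8)/2 = 1.8 m; q_5 = 0.99 × 1.57 × 1.8 = 2.798 m³/s
Stations 1, 6 contribute zero (depth or velocity is 0).
Q = Σ qᵢ = 11.78 m³/s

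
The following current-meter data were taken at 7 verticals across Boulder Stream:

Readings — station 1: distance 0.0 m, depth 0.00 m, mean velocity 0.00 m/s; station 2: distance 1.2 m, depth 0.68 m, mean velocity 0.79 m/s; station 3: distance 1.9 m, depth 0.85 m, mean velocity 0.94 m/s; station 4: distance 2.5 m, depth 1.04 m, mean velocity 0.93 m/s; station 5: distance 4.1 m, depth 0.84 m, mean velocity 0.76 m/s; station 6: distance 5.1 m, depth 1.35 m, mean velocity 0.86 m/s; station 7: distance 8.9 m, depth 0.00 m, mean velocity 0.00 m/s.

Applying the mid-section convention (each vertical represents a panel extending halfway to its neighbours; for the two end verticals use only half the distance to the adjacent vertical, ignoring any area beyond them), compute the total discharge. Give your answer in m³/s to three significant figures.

w_2 = (1.9 − 0.0)/2 = 0.95 m; q_2 = 0.79 × 0.68 × 0.95 = 0.5103 m³/s
w_3 = (2.5 − 1.2)/2 = 0.65 m; q_3 = 0.94 × 0.85 × 0.65 = 0.5194 m³/s
w_4 = (4.1 − 1.9)/2 = 1.1 m; q_4 = 0.93 × 1.04 × 1.1 = 1.064 m³/s
w_5 = (5.1 − 2.5)/2 = 1.3 m; q_5 = 0.76 × 0.84 × 1.3 = 0.8299 m³/s
w_6 = (8.9 − 4.1)/2 = 2.4 m; q_6 = 0.86 × 1.35 × 2.4 = 2.786 m³/s
Stations 1, 7 contribute zero (depth or velocity is 0).
Q = Σ qᵢ = 5.710 m³/s

5.71 m³/s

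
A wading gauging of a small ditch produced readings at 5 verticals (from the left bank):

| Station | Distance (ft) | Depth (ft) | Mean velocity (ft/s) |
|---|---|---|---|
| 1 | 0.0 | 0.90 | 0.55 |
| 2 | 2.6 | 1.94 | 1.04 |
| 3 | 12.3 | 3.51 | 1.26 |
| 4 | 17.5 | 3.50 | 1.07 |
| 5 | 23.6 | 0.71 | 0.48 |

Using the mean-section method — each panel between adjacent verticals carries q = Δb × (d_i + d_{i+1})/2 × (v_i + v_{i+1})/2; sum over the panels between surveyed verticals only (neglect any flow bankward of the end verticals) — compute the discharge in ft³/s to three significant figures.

Panel 1-2: Δb = 2.6 ft, d̄ = (0.90+1.94)/2 = 1.42, v̄ = (0.55+1.04)/2 = 0.795 → q = 2.6×1.42×0.795 = 2.935 ft³/s
Panel 2-3: Δb = 9.7 ft, d̄ = (1.94+3.51)/2 = 2.725, v̄ = (1.04+1.26)/2 = 1.15 → q = 9.7×2.725×1.15 = 30.40 ft³/s
Panel 3-4: Δb = 5.2 ft, d̄ = (3.51+3.50)/2 = 3.505, v̄ = (1.26+1.07)/2 = 1.165 → q = 5.2×3.505×1.165 = 21.23 ft³/s
Panel 4-5: Δb = 6.1 ft, d̄ = (3.50+0.71)/2 = 2.105, v̄ = (1.07+0.48)/2 = 0.775 → q = 6.1×2.105×0.775 = 9.951 ft³/s
Q = Σ q = 64.52 ft³/s

64.5 ft³/s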